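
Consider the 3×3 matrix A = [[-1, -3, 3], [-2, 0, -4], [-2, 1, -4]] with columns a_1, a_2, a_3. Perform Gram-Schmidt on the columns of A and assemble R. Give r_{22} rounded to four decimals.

e_1 = a_1/‖a_1‖ = (-1, -2, -2)/3.0000 = (-0.3333, -0.6667, -0.6667).
r_{12} = e_1·a_2 = 0.3333.
u_2 = a_2 − 0.3333·e_1 = (-2.8889, 0.2222, 1.2222).
r_{22} = ‖u_2‖ = 3.1447.

r_{22} = 3.1447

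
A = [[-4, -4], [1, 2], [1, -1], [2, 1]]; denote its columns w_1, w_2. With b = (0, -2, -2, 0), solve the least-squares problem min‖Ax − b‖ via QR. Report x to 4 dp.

x = (-0.4065, 0.2602)

e_1 = w_1/‖w_1‖ = (-4, 1, 1, 2)/4.6904 = (-0.8528, 0.2132, 0.2132, 0.4264).
r_{12} = e_1·w_2 = 4.0508.
u_2 = w_2 − 4.0508·e_1 = (-0.5455, 1.1364, -1.8636, -0.7273).
‖u_2‖ = 2.3645, so e_2 = (-0.2307, 0.4806, -0.7882, -0.3076).
Qᵀb = (-0.8528, 0.6152).
Back-substitute: x_2 = 0.6152/2.3645 = 0.2602.
x_1 = (-0.8528 − 4.0508·0.2602)/4.6904 = -0.4065.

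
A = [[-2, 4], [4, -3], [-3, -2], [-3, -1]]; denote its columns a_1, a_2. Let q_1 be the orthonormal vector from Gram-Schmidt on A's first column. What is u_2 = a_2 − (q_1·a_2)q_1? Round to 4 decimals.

q_1 = a_1/‖a_1‖ = (-2, 4, -3, -3)/6.1644 = (-0.3244, 0.6489, -0.4867, -0.4867).
r_{12} = q_1·a_2 = -1.7844.
u_2 = a_2 + 1.7844·q_1 = (3.4211, -1.8421, -2.8684, -1.8684).

u_2 = (3.4211, -1.8421, -2.8684, -1.8684)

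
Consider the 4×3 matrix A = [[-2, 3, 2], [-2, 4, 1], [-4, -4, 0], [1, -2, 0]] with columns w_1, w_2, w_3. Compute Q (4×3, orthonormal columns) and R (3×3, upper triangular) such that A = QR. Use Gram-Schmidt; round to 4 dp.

Q = [[-0.4000, 0.4472, 0.7378], [-0.4000, 0.5963, -0.3189], [-0.8000, -0.5963, -0.0615], [0.2000, -0.2981, 0.5918]], R = [[5.0000, 0.0000, -1.2000], [0.0000, 6.7082, 1.4907], [0.0000, 0.0000, 1.1566]]

w_1 = (-2, -2, -4, 1); ‖w_1‖ = 5.0000, so q_1 = (-0.4000, -0.4000, -0.8000, 0.2000).
q_1·w_2 = (-0.4000)·3 + (-0.4000)·4 + (-0.8000)·(-4) + 0.2000·(-2) = 0.0000.
u_2 = w_2 + 0.0000·q_1 = (3.0000, 4.0000, -4.0000, -2.0000).
‖u_2‖ = 6.7082, so q_2 = (0.4472, 0.5963, -0.5963, -0.2981).
q_1·w_3 = (-0.4000)·2 + (-0.4000)·1 + (-0.8000)·0 + 0.2000·0 = -1.2000; q_2·w_3 = 0.4472·2 + 0.5963·1 + (-0.5963)·0 + (-0.2981)·0 = 1.4907.
u_3 = w_3 + 1.2000·q_1 − 1.4907·q_2 = (0.8533, -0.3689, -0.0711, 0.6844).
‖u_3‖ = 1.1566, so q_3 = (0.7378, -0.3189, -0.0615, 0.5918).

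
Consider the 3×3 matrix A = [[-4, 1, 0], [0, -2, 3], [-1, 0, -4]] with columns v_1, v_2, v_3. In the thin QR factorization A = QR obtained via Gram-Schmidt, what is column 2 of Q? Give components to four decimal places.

q_1 = v_1/‖v_1‖ = (-4, 0, -1)/4.1231 = (-0.9701, 0.0000, -0.2425).
r_{12} = q_1·v_2 = -0.9701.
u_2 = v_2 + 0.9701·q_1 = (0.0588, -2.0000, -0.2353).
‖u_2‖ = 2.0147, so q_2 = (0.0292, -0.9927, -0.1168).

q_2 = (0.0292, -0.9927, -0.1168)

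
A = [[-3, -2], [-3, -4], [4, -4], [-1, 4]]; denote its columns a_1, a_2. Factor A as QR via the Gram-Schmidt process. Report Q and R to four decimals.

a_1 = (-3, -3, 4, -1); ‖a_1‖ = 5.9161, so q_1 = (-0.5071, -0.5071, 0.6761, -0.1690).
q_1·a_2 = (-0.5071)·(-2) + (-0.5071)·(-4) + 0.6761·(-4) + (-0.1690)·4 = -0.3381.
u_2 = a_2 + 0.3381·q_1 = (-2.1714, -4.1714, -3.7714, 3.9429).
‖u_2‖ = 7.2032, so q_2 = (-0.3015, -0.5791, -0.5236, 0.5474).

Q = [[-0.5071, -0.3015], [-0.5071, -0.5791], [0.6761, -0.5236], [-0.1690, 0.5474]], R = [[5.9161, -0.3381], [0.0000, 7.2032]]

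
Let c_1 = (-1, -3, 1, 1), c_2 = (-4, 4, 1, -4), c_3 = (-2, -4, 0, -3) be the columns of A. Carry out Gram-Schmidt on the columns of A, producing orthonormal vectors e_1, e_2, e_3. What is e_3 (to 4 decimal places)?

e_3 = (0.1872, -0.4579, -0.4332, -0.7534)

e_1 = c_1/‖c_1‖ = (-1, -3, 1, 1)/3.4641 = (-0.2887, -0.8660, 0.2887, 0.2887).
r_{12} = e_1·c_2 = -3.1754.
u_2 = c_2 + 3.1754·e_1 = (-4.9167, 1.2500, 1.9167, -3.0833).
‖u_2‖ = 6.2383, so e_2 = (-0.7881, 0.2004, 0.3072, -0.4943).
r_{13} = e_1·c_3 = 3.1754; r_{23} = e_2·c_3 = 2.2576.
u_3 = c_3 − 3.1754·e_1 − 2.2576·e_2 = (0.6959, -1.7024, -1.6103, -2.8009).
‖u_3‖ = 3.7175, so e_3 = (0.1872, -0.4579, -0.4332, -0.7534).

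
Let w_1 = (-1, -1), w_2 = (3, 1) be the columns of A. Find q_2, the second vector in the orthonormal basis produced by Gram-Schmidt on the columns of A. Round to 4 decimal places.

q_1 = w_1/‖w_1‖ = (-1, -1)/1.4142 = (-0.7071, -0.7071).
r_{12} = q_1·w_2 = -2.8284.
u_2 = w_2 + 2.8284·q_1 = (1.0000, -1.0000).
‖u_2‖ = 1.4142, so q_2 = (0.7071, -0.7071).

q_2 = (0.7071, -0.7071)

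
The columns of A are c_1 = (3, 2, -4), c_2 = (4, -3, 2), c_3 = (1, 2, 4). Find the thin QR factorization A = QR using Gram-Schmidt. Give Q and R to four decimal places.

Q = [[0.5571, 0.7831, 0.2765], [0.3714, -0.5327, 0.7604], [-0.7428, 0.3209, 0.5876]], R = [[5.3852, -0.3714, -1.6713], [0.0000, 5.3723, 1.0013], [0.0000, 0.0000, 4.1478]]

c_1 = (3, 2, -4); ‖c_1‖ = 5.3852, so q_1 = (0.5571, 0.3714, -0.7428).
q_1·c_2 = 0.5571·4 + 0.3714·(-3) + (-0.7428)·2 = -0.3714.
u_2 = c_2 + 0.3714·q_1 = (4.2069, -2.8621, 1.7241).
‖u_2‖ = 5.3723, so q_2 = (0.7831, -0.5327, 0.3209).
q_1·c_3 = 0.5571·1 + 0.3714·2 + (-0.7428)·4 = -1.6713; q_2·c_3 = 0.7831·1 + (-0.5327)·2 + 0.3209·4 = 1.0013.
u_3 = c_3 + 1.6713·q_1 − 1.0013·q_2 = (1.1470, 3.1541, 2.4373).
‖u_3‖ = 4.1478, so q_3 = (0.2765, 0.7604, 0.5876).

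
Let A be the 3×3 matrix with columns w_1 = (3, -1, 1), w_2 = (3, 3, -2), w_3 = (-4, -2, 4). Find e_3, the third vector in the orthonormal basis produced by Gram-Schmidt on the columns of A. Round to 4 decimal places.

e_3 = (-0.0665, 0.5987, 0.7982)

e_1 = w_1/‖w_1‖ = (3, -1, 1)/3.3166 = (0.9045, -0.3015, 0.3015).
r_{12} = e_1·w_2 = 1.2060.
u_2 = w_2 − 1.2060·e_1 = (1.9091, 3.3636, -2.3636).
‖u_2‖ = 4.5327, so e_2 = (0.4212, 0.7421, -0.5215).
r_{13} = e_1·w_3 = -1.8091; r_{23} = e_2·w_3 = -5.2547.
u_3 = w_3 + 1.8091·e_1 + 5.2547·e_2 = (-0.1504, 1.3540, 1.8053).
‖u_3‖ = 2.2616, so e_3 = (-0.0665, 0.5987, 0.7982).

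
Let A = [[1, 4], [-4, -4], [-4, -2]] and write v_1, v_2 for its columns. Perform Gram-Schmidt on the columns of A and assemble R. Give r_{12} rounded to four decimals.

q_1 = v_1/‖v_1‖ = (1, -4, -4)/5.7446 = (0.1741, -0.6963, -0.6963).
r_{12} = q_1·v_2 = 4.8742.

r_{12} = 4.8742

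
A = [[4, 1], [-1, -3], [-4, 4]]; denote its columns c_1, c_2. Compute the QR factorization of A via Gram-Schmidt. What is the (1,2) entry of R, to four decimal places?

c_1 = (4, -1, -4); ‖c_1‖ = 5.7446, so e_1 = (0.6963, -0.1741, -0.6963).
r_{12} = e_1·c_2 = -1.5667.

r_{12} = -1.5667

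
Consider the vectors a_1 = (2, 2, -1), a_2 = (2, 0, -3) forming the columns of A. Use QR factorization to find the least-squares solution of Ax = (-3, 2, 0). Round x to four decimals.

x = (0.2353, -0.5882)

a_1 = (2, 2, -1); ‖a_1‖ = 3.0000, so q_1 = (0.6667, 0.6667, -0.3333).
q_1·a_2 = 0.6667·2 + 0.6667·0 + (-0.3333)·(-3) = 2.3333.
u_2 = a_2 − 2.3333·q_1 = (0.4444, -1.5556, -2.2222).
‖u_2‖ = 2.7487, so q_2 = (0.1617, -0.5659, -0.8085).
Qᵀb = (-0.6667, -1.6169).
Back-substitute: x_2 = -1.6169/2.7487 = -0.5882.
x_1 = (-0.6667 − 2.3333·(-0.5882))/3.0000 = 0.2353.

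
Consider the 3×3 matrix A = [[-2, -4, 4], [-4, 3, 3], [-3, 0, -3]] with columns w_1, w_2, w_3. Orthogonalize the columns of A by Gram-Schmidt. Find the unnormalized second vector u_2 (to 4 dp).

u_2 = (-4.2759, 2.4483, -0.4138)

e_1 = w_1/‖w_1‖ = (-2, -4, -3)/5.3852 = (-0.3714, -0.7428, -0.5571).
r_{12} = e_1·w_2 = -0.7428.
u_2 = w_2 + 0.7428·e_1 = (-4.2759, 2.4483, -0.4138).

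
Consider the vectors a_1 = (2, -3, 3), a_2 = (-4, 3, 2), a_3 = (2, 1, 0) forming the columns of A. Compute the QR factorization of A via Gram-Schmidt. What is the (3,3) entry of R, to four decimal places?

a_1 = (2, -3, 3); ‖a_1‖ = 4.6904, so e_1 = (0.4264, -0.6396, 0.6396).
e_1·a_2 = 0.4264·(-4) + (-0.6396)·3 + 0.6396·2 = -2.3452.
u_2 = a_2 + 2.3452·e_1 = (-3.0000, 1.5000, 3.5000).
‖u_2‖ = 4.8477, so e_2 = (-0.6189, 0.3094, 0.7220).
e_1·a_3 = 0.4264·2 + (-0.6396)·1 + 0.6396·0 = 0.2132; e_2·a_3 = (-0.6189)·2 + 0.3094·1 + 0.7220·0 = -0.9283.
u_3 = a_3 − 0.2132·e_1 + 0.9283·e_2 = (1.3346, 1.4236, 0.5338).
r_{33} = ‖u_3‖ = 2.0231.

r_{33} = 2.0231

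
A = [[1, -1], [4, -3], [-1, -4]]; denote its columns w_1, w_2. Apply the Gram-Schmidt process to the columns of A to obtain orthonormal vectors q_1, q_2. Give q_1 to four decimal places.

q_1 = w_1/‖w_1‖ = (1, 4, -1)/4.2426 = (0.2357, 0.9428, -0.2357).

q_1 = (0.2357, 0.9428, -0.2357)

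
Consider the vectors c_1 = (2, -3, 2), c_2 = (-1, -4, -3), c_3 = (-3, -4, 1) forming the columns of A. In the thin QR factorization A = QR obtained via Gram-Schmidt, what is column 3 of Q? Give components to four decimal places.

c_1 = (2, -3, 2); ‖c_1‖ = 4.1231, so q_1 = (0.4851, -0.7276, 0.4851).
q_1·c_2 = 0.4851·(-1) + (-0.7276)·(-4) + 0.4851·(-3) = 0.9701.
u_2 = c_2 − 0.9701·q_1 = (-1.4706, -3.2941, -3.4706).
‖u_2‖ = 5.0059, so q_2 = (-0.2938, -0.6580, -0.6933).
q_1·c_3 = 0.4851·(-3) + (-0.7276)·(-4) + 0.4851·1 = 1.9403; q_2·c_3 = (-0.2938)·(-3) + (-0.6580)·(-4) + (-0.6933)·1 = 2.8202.
u_3 = c_3 − 1.9403·q_1 − 2.8202·q_2 = (-3.1127, -0.7324, 2.0141).
‖u_3‖ = 3.7791, so q_3 = (-0.8237, -0.1938, 0.5330).

q_3 = (-0.8237, -0.1938, 0.5330)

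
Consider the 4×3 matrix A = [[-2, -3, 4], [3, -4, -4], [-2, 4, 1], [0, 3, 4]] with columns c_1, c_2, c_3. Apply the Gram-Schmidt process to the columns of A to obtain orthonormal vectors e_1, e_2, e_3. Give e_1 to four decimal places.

e_1 = (-0.4851, 0.7276, -0.4851, 0.0000)

c_1 = (-2, 3, -2, 0); ‖c_1‖ = 4.1231, so e_1 = (-0.4851, 0.7276, -0.4851, 0.0000).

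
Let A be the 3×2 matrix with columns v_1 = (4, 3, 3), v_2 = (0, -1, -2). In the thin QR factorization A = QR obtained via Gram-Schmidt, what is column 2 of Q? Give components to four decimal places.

e_2 = (0.6544, -0.1273, -0.7453)

e_1 = v_1/‖v_1‖ = (4, 3, 3)/5.8310 = (0.6860, 0.5145, 0.5145).
r_{12} = e_1·v_2 = -1.5435.
u_2 = v_2 + 1.5435·e_1 = (1.0588, -0.2059, -1.2059).
‖u_2‖ = 1.6179, so e_2 = (0.6544, -0.1273, -0.7453).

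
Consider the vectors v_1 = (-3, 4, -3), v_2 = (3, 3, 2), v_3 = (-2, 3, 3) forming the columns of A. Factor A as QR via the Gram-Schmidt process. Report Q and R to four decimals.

v_1 = (-3, 4, -3); ‖v_1‖ = 5.8310, so e_1 = (-0.5145, 0.6860, -0.5145).
e_1·v_2 = (-0.5145)·3 + 0.6860·3 + (-0.5145)·2 = -0.5145.
u_2 = v_2 + 0.5145·e_1 = (2.7353, 3.3529, 1.7353).
‖u_2‖ = 4.6621, so e_2 = (0.5867, 0.7192, 0.3722).
e_1·v_3 = (-0.5145)·(-2) + 0.6860·3 + (-0.5145)·3 = 1.5435; e_2·v_3 = 0.5867·(-2) + 0.7192·3 + 0.3722·3 = 2.1008.
u_3 = v_3 − 1.5435·e_1 − 2.1008·e_2 = (-2.4384, 0.4303, 3.0122).
‖u_3‖ = 3.8993, so e_3 = (-0.6254, 0.1104, 0.7725).

Q = [[-0.5145, 0.5867, -0.6254], [0.6860, 0.7192, 0.1104], [-0.5145, 0.3722, 0.7725]], R = [[5.8310, -0.5145, 1.5435], [0.0000, 4.6621, 2.1008], [0.0000, 0.0000, 3.8993]]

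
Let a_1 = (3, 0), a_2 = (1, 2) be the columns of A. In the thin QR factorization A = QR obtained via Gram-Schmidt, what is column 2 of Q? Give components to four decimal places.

q_2 = (0.0000, 1.0000)

a_1 = (3, 0); ‖a_1‖ = 3.0000, so q_1 = (1.0000, 0.0000).
q_1·a_2 = 1.0000·1 + 0.0000·2 = 1.0000.
u_2 = a_2 − 1.0000·q_1 = (0.0000, 2.0000).
‖u_2‖ = 2.0000, so q_2 = (0.0000, 1.0000).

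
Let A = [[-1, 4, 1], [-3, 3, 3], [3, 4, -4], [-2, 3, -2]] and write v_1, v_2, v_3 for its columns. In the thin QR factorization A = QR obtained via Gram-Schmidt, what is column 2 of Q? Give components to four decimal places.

q_2 = (0.5341, 0.3016, 0.7101, 0.3456)

q_1 = v_1/‖v_1‖ = (-1, -3, 3, -2)/4.7958 = (-0.2085, -0.6255, 0.6255, -0.4170).
r_{12} = q_1·v_2 = -1.4596.
u_2 = v_2 + 1.4596·q_1 = (3.6957, 2.0870, 4.9130, 2.3913).
‖u_2‖ = 6.9188, so q_2 = (0.5341, 0.3016, 0.7101, 0.3456).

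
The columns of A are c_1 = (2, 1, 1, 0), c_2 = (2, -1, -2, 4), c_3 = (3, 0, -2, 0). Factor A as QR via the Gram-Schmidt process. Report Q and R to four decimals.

c_1 = (2, 1, 1, 0); ‖c_1‖ = 2.4495, so e_1 = (0.8165, 0.4082, 0.4082, 0.0000).
e_1·c_2 = 0.8165·2 + 0.4082·(-1) + 0.4082·(-2) + 0.0000·4 = 0.4082.
u_2 = c_2 − 0.4082·e_1 = (1.6667, -1.1667, -2.1667, 4.0000).
‖u_2‖ = 4.9833, so e_2 = (0.3345, -0.2341, -0.4348, 0.8027).
e_1·c_3 = 0.8165·3 + 0.4082·0 + 0.4082·(-2) + 0.0000·0 = 1.6330; e_2·c_3 = 0.3345·3 + (-0.2341)·0 + (-0.4348)·(-2) + 0.8027·0 = 1.8729.
u_3 = c_3 − 1.6330·e_1 − 1.8729·e_2 = (1.0403, -0.2282, -1.8523, -1.5034).
‖u_3‖ = 2.6126, so e_3 = (0.3982, -0.0873, -0.7090, -0.5754).

Q = [[0.8165, 0.3345, 0.3982], [0.4082, -0.2341, -0.0873], [0.4082, -0.4348, -0.7090], [0.0000, 0.8027, -0.5754]], R = [[2.4495, 0.4082, 1.6330], [0.0000, 4.9833, 1.8729], [0.0000, 0.0000, 2.6126]]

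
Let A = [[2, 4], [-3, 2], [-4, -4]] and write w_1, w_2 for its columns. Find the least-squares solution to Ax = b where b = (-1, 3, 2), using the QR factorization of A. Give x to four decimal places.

w_1 = (2, -3, -4); ‖w_1‖ = 5.3852, so q_1 = (0.3714, -0.5571, -0.7428).
q_1·w_2 = 0.3714·4 + (-0.5571)·2 + (-0.7428)·(-4) = 3.3425.
u_2 = w_2 − 3.3425·q_1 = (2.7586, 3.8621, -1.5172).
‖u_2‖ = 4.9827, so q_2 = (0.5536, 0.7751, -0.3045).
Qᵀb = (-3.5282, 1.1626).
Back-substitute: x_2 = 1.1626/4.9827 = 0.2333.
x_1 = (-3.5282 − 3.3425·0.2333)/5.3852 = -0.8000.

x = (-0.8000, 0.2333)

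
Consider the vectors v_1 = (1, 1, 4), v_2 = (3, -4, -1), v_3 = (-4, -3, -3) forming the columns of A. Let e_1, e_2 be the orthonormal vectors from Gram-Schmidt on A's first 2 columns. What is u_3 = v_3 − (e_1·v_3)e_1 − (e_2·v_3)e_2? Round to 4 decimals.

u_3 = (-2.6411, -2.2889, 1.2325)

e_1 = v_1/‖v_1‖ = (1, 1, 4)/4.2426 = (0.2357, 0.2357, 0.9428).
r_{12} = e_1·v_2 = -1.1785.
u_2 = v_2 + 1.1785·e_1 = (3.2778, -3.7222, 0.1111).
‖u_2‖ = 4.9610, so e_2 = (0.6607, -0.7503, 0.0224).
r_{13} = e_1·v_3 = -4.4783; r_{23} = e_2·v_3 = -0.4591.
u_3 = v_3 + 4.4783·e_1 + 0.4591·e_2 = (-2.6411, -2.2889, 1.2325).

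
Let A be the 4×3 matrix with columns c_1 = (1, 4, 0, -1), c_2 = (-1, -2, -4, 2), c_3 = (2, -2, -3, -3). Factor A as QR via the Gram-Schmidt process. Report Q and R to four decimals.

Q = [[0.2357, -0.0910, 0.4748], [0.9428, 0.1040, -0.3065], [0.0000, -0.9356, -0.3410], [-0.2357, 0.3249, -0.7512]], R = [[4.2426, -2.5927, -0.7071], [0.0000, 4.2753, 1.4424], [0.0000, 0.0000, 4.8394]]

q_1 = c_1/‖c_1‖ = (1, 4, 0, -1)/4.2426 = (0.2357, 0.9428, 0.0000, -0.2357).
r_{12} = q_1·c_2 = -2.5927.
u_2 = c_2 + 2.5927·q_1 = (-0.3889, 0.4444, -4.0000, 1.3889).
‖u_2‖ = 4.2753, so q_2 = (-0.0910, 0.1040, -0.9356, 0.3249).
r_{13} = q_1·c_3 = -0.7071; r_{23} = q_2·c_3 = 1.4424.
u_3 = c_3 + 0.7071·q_1 − 1.4424·q_2 = (2.2979, -1.4833, -1.6505, -3.6353).
‖u_3‖ = 4.8394, so q_3 = (0.4748, -0.3065, -0.3410, -0.7512).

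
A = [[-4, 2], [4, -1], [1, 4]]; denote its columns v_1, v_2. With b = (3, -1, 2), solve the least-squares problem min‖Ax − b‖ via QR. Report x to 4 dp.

v_1 = (-4, 4, 1); ‖v_1‖ = 5.7446, so q_1 = (-0.6963, 0.6963, 0.1741).
q_1·v_2 = (-0.6963)·2 + 0.6963·(-1) + 0.1741·4 = -1.3926.
u_2 = v_2 + 1.3926·q_1 = (1.0303, -0.0303, 4.2424).
‖u_2‖ = 4.3658, so q_2 = (0.2360, -0.0069, 0.9717).
Qᵀb = (-2.4371, 2.6584).
Back-substitute: x_2 = 2.6584/4.3658 = 0.6089.
x_1 = (-2.4371 + 1.3926·0.6089)/5.7446 = -0.2766.

x = (-0.2766, 0.6089)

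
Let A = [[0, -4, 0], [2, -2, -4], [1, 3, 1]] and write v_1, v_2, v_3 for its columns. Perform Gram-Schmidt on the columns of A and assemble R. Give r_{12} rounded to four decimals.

v_1 = (0, 2, 1); ‖v_1‖ = 2.2361, so q_1 = (0.0000, 0.8944, 0.4472).
r_{12} = q_1·v_2 = -0.4472.

r_{12} = -0.4472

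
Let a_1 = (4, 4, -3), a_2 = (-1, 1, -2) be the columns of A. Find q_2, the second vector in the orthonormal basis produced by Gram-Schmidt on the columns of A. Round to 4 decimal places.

q_2 = (-0.7005, 0.1832, -0.6897)

q_1 = a_1/‖a_1‖ = (4, 4, -3)/6.4031 = (0.6247, 0.6247, -0.4685).
r_{12} = q_1·a_2 = 0.9370.
u_2 = a_2 − 0.9370·q_1 = (-1.5854, 0.4146, -1.5610).
‖u_2‖ = 2.2632, so q_2 = (-0.7005, 0.1832, -0.6897).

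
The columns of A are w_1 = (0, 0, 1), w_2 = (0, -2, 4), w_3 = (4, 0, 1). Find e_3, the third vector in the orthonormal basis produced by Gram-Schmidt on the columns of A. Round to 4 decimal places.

e_3 = (1.0000, 0.0000, 0.0000)

w_1 = (0, 0, 1); ‖w_1‖ = 1.0000, so e_1 = (0.0000, 0.0000, 1.0000).
e_1·w_2 = 0.0000·0 + 0.0000·(-2) + 1.0000·4 = 4.0000.
u_2 = w_2 − 4.0000·e_1 = (0.0000, -2.0000, 0.0000).
‖u_2‖ = 2.0000, so e_2 = (0.0000, -1.0000, 0.0000).
e_1·w_3 = 0.0000·4 + 0.0000·0 + 1.0000·1 = 1.0000; e_2·w_3 = 0.0000·4 + (-1.0000)·0 + 0.0000·1 = 0.0000.
u_3 = w_3 − 1.0000·e_1 + 0.0000·e_2 = (4.0000, 0.0000, 0.0000).
‖u_3‖ = 4.0000, so e_3 = (1.0000, 0.0000, 0.0000).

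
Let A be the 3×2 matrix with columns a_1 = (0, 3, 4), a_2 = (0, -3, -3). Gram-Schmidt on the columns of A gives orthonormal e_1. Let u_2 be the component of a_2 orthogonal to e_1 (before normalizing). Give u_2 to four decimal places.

a_1 = (0, 3, 4); ‖a_1‖ = 5.0000, so e_1 = (0.0000, 0.6000, 0.8000).
e_1·a_2 = 0.0000·0 + 0.6000·(-3) + 0.8000·(-3) = -4.2000.
u_2 = a_2 + 4.2000·e_1 = (0.0000, -0.4800, 0.3600).

u_2 = (0.0000, -0.4800, 0.3600)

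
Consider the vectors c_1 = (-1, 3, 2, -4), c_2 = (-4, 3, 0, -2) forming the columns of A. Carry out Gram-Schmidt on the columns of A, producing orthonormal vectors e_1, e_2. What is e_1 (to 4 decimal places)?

c_1 = (-1, 3, 2, -4); ‖c_1‖ = 5.4772, so e_1 = (-0.1826, 0.5477, 0.3651, -0.7303).

e_1 = (-0.1826, 0.5477, 0.3651, -0.7303)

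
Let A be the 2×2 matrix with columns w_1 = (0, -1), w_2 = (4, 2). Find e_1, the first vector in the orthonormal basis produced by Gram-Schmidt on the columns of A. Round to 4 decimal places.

e_1 = (0.0000, -1.0000)

w_1 = (0, -1); ‖w_1‖ = 1.0000, so e_1 = (0.0000, -1.0000).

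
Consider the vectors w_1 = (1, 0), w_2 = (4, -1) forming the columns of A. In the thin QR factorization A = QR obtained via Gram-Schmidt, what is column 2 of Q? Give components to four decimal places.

e_2 = (0.0000, -1.0000)

e_1 = w_1/‖w_1‖ = (1, 0)/1.0000 = (1.0000, 0.0000).
r_{12} = e_1·w_2 = 4.0000.
u_2 = w_2 − 4.0000·e_1 = (0.0000, -1.0000).
‖u_2‖ = 1.0000, so e_2 = (0.0000, -1.0000).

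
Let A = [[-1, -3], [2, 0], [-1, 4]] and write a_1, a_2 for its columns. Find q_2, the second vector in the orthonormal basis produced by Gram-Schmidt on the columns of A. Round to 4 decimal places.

a_1 = (-1, 2, -1); ‖a_1‖ = 2.4495, so q_1 = (-0.4082, 0.8165, -0.4082).
q_1·a_2 = (-0.4082)·(-3) + 0.8165·0 + (-0.4082)·4 = -0.4082.
u_2 = a_2 + 0.4082·q_1 = (-3.1667, 0.3333, 3.8333).
‖u_2‖ = 4.9833, so q_2 = (-0.6355, 0.0669, 0.7692).

q_2 = (-0.6355, 0.0669, 0.7692)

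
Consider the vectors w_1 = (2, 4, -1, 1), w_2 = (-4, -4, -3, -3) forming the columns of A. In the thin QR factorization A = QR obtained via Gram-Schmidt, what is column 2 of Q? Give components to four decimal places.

e_2 = (-0.3725, 0.0745, -0.8382, -0.3912)

w_1 = (2, 4, -1, 1); ‖w_1‖ = 4.6904, so e_1 = (0.4264, 0.8528, -0.2132, 0.2132).
e_1·w_2 = 0.4264·(-4) + 0.8528·(-4) + (-0.2132)·(-3) + 0.2132·(-3) = -5.1168.
u_2 = w_2 + 5.1168·e_1 = (-1.8182, 0.3636, -4.0909, -1.9091).
‖u_2‖ = 4.8804, so e_2 = (-0.3725, 0.0745, -0.8382, -0.3912).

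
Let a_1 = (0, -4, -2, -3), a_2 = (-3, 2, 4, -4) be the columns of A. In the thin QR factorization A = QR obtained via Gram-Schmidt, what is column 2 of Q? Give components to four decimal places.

e_2 = (-0.4500, 0.2172, 0.5586, -0.6620)

e_1 = a_1/‖a_1‖ = (0, -4, -2, -3)/5.3852 = (0.0000, -0.7428, -0.3714, -0.5571).
r_{12} = e_1·a_2 = -0.7428.
u_2 = a_2 + 0.7428·e_1 = (-3.0000, 1.4483, 3.7241, -4.4138).
‖u_2‖ = 6.6670, so e_2 = (-0.4500, 0.2172, 0.5586, -0.6620).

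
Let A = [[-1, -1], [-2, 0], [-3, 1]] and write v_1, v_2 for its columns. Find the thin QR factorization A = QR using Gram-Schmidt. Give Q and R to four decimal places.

v_1 = (-1, -2, -3); ‖v_1‖ = 3.7417, so q_1 = (-0.2673, -0.5345, -0.8018).
q_1·v_2 = (-0.2673)·(-1) + (-0.5345)·0 + (-0.8018)·1 = -0.5345.
u_2 = v_2 + 0.5345·q_1 = (-1.1429, -0.2857, 0.5714).
‖u_2‖ = 1.3093, so q_2 = (-0.8729, -0.2182, 0.4364).

Q = [[-0.2673, -0.8729], [-0.5345, -0.2182], [-0.8018, 0.4364]], R = [[3.7417, -0.5345], [0.0000, 1.3093]]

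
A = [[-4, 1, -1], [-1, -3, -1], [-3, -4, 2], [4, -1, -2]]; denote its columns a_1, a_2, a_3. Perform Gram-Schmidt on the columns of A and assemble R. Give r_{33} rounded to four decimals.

e_1 = a_1/‖a_1‖ = (-4, -1, -3, 4)/6.4807 = (-0.6172, -0.1543, -0.4629, 0.6172).
r_{12} = e_1·a_2 = 1.0801.
u_2 = a_2 − 1.0801·e_1 = (1.6667, -2.8333, -3.5000, -1.6667).
‖u_2‖ = 5.0827, so e_2 = (0.3279, -0.5575, -0.6886, -0.3279).
r_{13} = e_1·a_3 = -1.3887; r_{23} = e_2·a_3 = -0.4919.
u_3 = a_3 + 1.3887·e_1 + 0.4919·e_2 = (-1.6959, -1.4885, 1.0184, -1.3041).
r_{33} = ‖u_3‖ = 2.7981.

r_{33} = 2.7981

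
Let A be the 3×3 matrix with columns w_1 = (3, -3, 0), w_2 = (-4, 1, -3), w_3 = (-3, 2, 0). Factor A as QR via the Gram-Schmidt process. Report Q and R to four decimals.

Q = [[0.7071, -0.4082, -0.5774], [-0.7071, -0.4082, -0.5774], [0.0000, -0.8165, 0.5774]], R = [[4.2426, -3.5355, -3.5355], [0.0000, 3.6742, 0.4082], [0.0000, 0.0000, 0.5774]]

e_1 = w_1/‖w_1‖ = (3, -3, 0)/4.2426 = (0.7071, -0.7071, 0.0000).
r_{12} = e_1·w_2 = -3.5355.
u_2 = w_2 + 3.5355·e_1 = (-1.5000, -1.5000, -3.0000).
‖u_2‖ = 3.6742, so e_2 = (-0.4082, -0.4082, -0.8165).
r_{13} = e_1·w_3 = -3.5355; r_{23} = e_2·w_3 = 0.4082.
u_3 = w_3 + 3.5355·e_1 − 0.4082·e_2 = (-0.3333, -0.3333, 0.3333).
‖u_3‖ = 0.5774, so e_3 = (-0.5774, -0.5774, 0.5774).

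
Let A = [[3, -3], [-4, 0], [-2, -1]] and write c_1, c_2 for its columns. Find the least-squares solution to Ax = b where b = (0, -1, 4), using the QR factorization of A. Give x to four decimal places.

c_1 = (3, -4, -2); ‖c_1‖ = 5.3852, so e_1 = (0.5571, -0.7428, -0.3714).
e_1·c_2 = 0.5571·(-3) + (-0.7428)·0 + (-0.3714)·(-1) = -1.2999.
u_2 = c_2 + 1.2999·e_1 = (-2.2759, -0.9655, -1.4828).
‖u_2‖ = 2.8828, so e_2 = (-0.7895, -0.3349, -0.5144).
Qᵀb = (-0.7428, -1.7225).
Back-substitute: x_2 = -1.7225/2.8828 = -0.5975.
x_1 = (-0.7428 + 1.2999·(-0.5975))/5.3852 = -0.2822.

x = (-0.2822, -0.5975)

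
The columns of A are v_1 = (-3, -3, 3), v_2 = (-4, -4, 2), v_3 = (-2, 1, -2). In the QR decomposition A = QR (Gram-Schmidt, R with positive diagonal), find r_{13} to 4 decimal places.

e_1 = v_1/‖v_1‖ = (-3, -3, 3)/5.1962 = (-0.5774, -0.5774, 0.5774).
r_{13} = e_1·v_3 = -0.5774.

r_{13} = -0.5774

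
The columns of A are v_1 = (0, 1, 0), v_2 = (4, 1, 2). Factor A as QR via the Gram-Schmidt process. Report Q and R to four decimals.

v_1 = (0, 1, 0); ‖v_1‖ = 1.0000, so e_1 = (0.0000, 1.0000, 0.0000).
e_1·v_2 = 0.0000·4 + 1.0000·1 + 0.0000·2 = 1.0000.
u_2 = v_2 − 1.0000·e_1 = (4.0000, 0.0000, 2.0000).
‖u_2‖ = 4.4721, so e_2 = (0.8944, 0.0000, 0.4472).

Q = [[0.0000, 0.8944], [1.0000, 0.0000], [0.0000, 0.4472]], R = [[1.0000, 1.0000], [0.0000, 4.4721]]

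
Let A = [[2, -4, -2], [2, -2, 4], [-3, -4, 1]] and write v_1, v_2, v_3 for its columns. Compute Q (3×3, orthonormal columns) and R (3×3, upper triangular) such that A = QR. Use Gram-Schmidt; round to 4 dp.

Q = [[0.4851, -0.6667, -0.5659], [0.4851, -0.3333, 0.8085], [-0.7276, -0.6667, 0.1617]], R = [[4.1231, 0.0000, 0.2425], [0.0000, 6.0000, -0.6667], [0.0000, 0.0000, 4.5273]]

e_1 = v_1/‖v_1‖ = (2, 2, -3)/4.1231 = (0.4851, 0.4851, -0.7276).
r_{12} = e_1·v_2 = 0.0000.
u_2 = v_2 + 0.0000·e_1 = (-4.0000, -2.0000, -4.0000).
‖u_2‖ = 6.0000, so e_2 = (-0.6667, -0.3333, -0.6667).
r_{13} = e_1·v_3 = 0.2425; r_{23} = e_2·v_3 = -0.6667.
u_3 = v_3 − 0.2425·e_1 + 0.6667·e_2 = (-2.5621, 3.6601, 0.7320).
‖u_3‖ = 4.5273, so e_3 = (-0.5659, 0.8085, 0.1617).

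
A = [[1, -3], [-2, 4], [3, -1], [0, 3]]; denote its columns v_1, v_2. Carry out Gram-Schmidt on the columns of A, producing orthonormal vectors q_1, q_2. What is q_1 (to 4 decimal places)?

v_1 = (1, -2, 3, 0); ‖v_1‖ = 3.7417, so q_1 = (0.2673, -0.5345, 0.8018, 0.0000).

q_1 = (0.2673, -0.5345, 0.8018, 0.0000)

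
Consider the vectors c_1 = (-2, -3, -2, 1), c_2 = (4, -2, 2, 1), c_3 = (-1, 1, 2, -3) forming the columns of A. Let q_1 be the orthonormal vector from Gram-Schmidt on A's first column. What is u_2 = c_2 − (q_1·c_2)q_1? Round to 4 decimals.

q_1 = c_1/‖c_1‖ = (-2, -3, -2, 1)/4.2426 = (-0.4714, -0.7071, -0.4714, 0.2357).
r_{12} = q_1·c_2 = -1.1785.
u_2 = c_2 + 1.1785·q_1 = (3.4444, -2.8333, 1.4444, 1.2778).

u_2 = (3.4444, -2.8333, 1.4444, 1.2778)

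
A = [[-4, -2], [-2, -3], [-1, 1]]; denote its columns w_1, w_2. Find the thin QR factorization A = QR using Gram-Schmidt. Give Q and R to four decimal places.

e_1 = w_1/‖w_1‖ = (-4, -2, -1)/4.5826 = (-0.8729, -0.4364, -0.2182).
r_{12} = e_1·w_2 = 2.8368.
u_2 = w_2 − 2.8368·e_1 = (0.4762, -1.7619, 1.6190).
‖u_2‖ = 2.4398, so e_2 = (0.1952, -0.7222, 0.6636).

Q = [[-0.8729, 0.1952], [-0.4364, -0.7222], [-0.2182, 0.6636]], R = [[4.5826, 2.8368], [0.0000, 2.4398]]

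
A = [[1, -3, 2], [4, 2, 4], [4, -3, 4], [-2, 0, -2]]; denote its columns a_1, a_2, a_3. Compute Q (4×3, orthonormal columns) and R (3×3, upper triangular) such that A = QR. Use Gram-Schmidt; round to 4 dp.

q_1 = a_1/‖a_1‖ = (1, 4, 4, -2)/6.0828 = (0.1644, 0.6576, 0.6576, -0.3288).
r_{12} = q_1·a_2 = -1.1508.
u_2 = a_2 + 1.1508·q_1 = (-2.8108, 2.7568, -2.2432, -0.3784).
‖u_2‖ = 4.5471, so q_2 = (-0.6182, 0.6063, -0.4933, -0.0832).
r_{13} = q_1·a_3 = 6.2472; r_{23} = q_2·a_3 = -0.6182.
u_3 = a_3 − 6.2472·q_1 + 0.6182·q_2 = (0.5908, 0.2667, -0.4131, 0.0026).
‖u_3‖ = 0.7687, so q_3 = (0.7687, 0.3469, -0.5374, 0.0034).

Q = [[0.1644, -0.6182, 0.7687], [0.6576, 0.6063, 0.3469], [0.6576, -0.4933, -0.5374], [-0.3288, -0.0832, 0.0034]], R = [[6.0828, -1.1508, 6.2472], [0.0000, 4.5471, -0.6182], [0.0000, 0.0000, 0.7687]]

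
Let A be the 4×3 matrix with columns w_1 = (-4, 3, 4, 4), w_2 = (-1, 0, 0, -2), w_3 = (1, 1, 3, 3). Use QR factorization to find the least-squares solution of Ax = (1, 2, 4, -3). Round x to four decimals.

w_1 = (-4, 3, 4, 4); ‖w_1‖ = 7.5498, so q_1 = (-0.5298, 0.3974, 0.5298, 0.5298).
q_1·w_2 = (-0.5298)·(-1) + 0.3974·0 + 0.5298·0 + 0.5298·(-2) = -0.5298.
u_2 = w_2 + 0.5298·q_1 = (-1.2807, 0.2105, 0.2807, -1.7193).
‖u_2‖ = 2.1724, so q_2 = (-0.5895, 0.0969, 0.1292, -0.7914).
q_1·w_3 = (-0.5298)·1 + 0.3974·1 + 0.5298·3 + 0.5298·3 = 3.0464; q_2·w_3 = (-0.5895)·1 + 0.0969·1 + 0.1292·3 + (-0.7914)·3 = -2.4793.
u_3 = w_3 − 3.0464·q_1 + 2.4793·q_2 = (1.1524, 0.0297, 1.7063, -0.5762).
‖u_3‖ = 2.1383, so q_3 = (0.5389, 0.0139, 0.7980, -0.2695).
Qᵀb = (0.7947, 2.4954, 4.5670).
Back-substitute: x_3 = 4.5670/2.1383 = 2.1358.
x_2 = (2.4954 + 2.4793·2.1358)/2.1724 = 3.5862.
x_1 = (0.7947 + 0.5298·3.5862 − 3.0464·2.1358)/7.5498 = -0.5049.

x = (-0.5049, 3.5862, 2.1358)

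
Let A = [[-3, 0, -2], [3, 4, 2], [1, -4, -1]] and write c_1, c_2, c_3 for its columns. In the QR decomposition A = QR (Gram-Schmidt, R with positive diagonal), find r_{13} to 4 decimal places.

r_{13} = 2.5236

c_1 = (-3, 3, 1); ‖c_1‖ = 4.3589, so q_1 = (-0.6882, 0.6882, 0.2294).
r_{13} = q_1·c_3 = 2.5236.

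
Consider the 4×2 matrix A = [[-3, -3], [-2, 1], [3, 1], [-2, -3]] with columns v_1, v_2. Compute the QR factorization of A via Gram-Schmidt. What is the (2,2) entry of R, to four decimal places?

v_1 = (-3, -2, 3, -2); ‖v_1‖ = 5.0990, so e_1 = (-0.5883, -0.3922, 0.5883, -0.3922).
e_1·v_2 = (-0.5883)·(-3) + (-0.3922)·1 + 0.5883·1 + (-0.3922)·(-3) = 3.1379.
u_2 = v_2 − 3.1379·e_1 = (-1.1538, 2.2308, -0.8462, -1.7692).
r_{22} = ‖u_2‖ = 3.1865.

r_{22} = 3.1865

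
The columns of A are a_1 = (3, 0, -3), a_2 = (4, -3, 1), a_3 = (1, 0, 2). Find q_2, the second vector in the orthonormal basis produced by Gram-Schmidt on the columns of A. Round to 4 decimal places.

a_1 = (3, 0, -3); ‖a_1‖ = 4.2426, so q_1 = (0.7071, 0.0000, -0.7071).
q_1·a_2 = 0.7071·4 + 0.0000·(-3) + (-0.7071)·1 = 2.1213.
u_2 = a_2 − 2.1213·q_1 = (2.5000, -3.0000, 2.5000).
‖u_2‖ = 4.6368, so q_2 = (0.5392, -0.6470, 0.5392).

q_2 = (0.5392, -0.6470, 0.5392)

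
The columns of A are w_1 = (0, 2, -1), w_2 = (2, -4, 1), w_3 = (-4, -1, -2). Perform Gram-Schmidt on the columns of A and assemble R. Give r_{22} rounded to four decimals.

r_{22} = 2.1909

q_1 = w_1/‖w_1‖ = (0, 2, -1)/2.2361 = (0.0000, 0.8944, -0.4472).
r_{12} = q_1·w_2 = -4.0249.
u_2 = w_2 + 4.0249·q_1 = (2.0000, -0.4000, -0.8000).
r_{22} = ‖u_2‖ = 2.1909.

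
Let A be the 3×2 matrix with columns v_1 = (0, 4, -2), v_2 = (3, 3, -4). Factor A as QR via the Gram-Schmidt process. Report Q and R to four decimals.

v_1 = (0, 4, -2); ‖v_1‖ = 4.4721, so e_1 = (0.0000, 0.8944, -0.4472).
e_1·v_2 = 0.0000·3 + 0.8944·3 + (-0.4472)·(-4) = 4.4721.
u_2 = v_2 − 4.4721·e_1 = (3.0000, -1.0000, -2.0000).
‖u_2‖ = 3.7417, so e_2 = (0.8018, -0.2673, -0.5345).

Q = [[0.0000, 0.8018], [0.8944, -0.2673], [-0.4472, -0.5345]], R = [[4.4721, 4.4721], [0.0000, 3.7417]]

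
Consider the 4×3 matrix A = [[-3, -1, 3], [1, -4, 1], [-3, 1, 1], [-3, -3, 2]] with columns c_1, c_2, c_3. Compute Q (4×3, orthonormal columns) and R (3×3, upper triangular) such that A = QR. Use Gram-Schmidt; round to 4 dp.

c_1 = (-3, 1, -3, -3); ‖c_1‖ = 5.2915, so e_1 = (-0.5669, 0.1890, -0.5669, -0.5669).
e_1·c_2 = (-0.5669)·(-1) + 0.1890·(-4) + (-0.5669)·1 + (-0.5669)·(-3) = 0.9449.
u_2 = c_2 − 0.9449·e_1 = (-0.4643, -4.1786, 1.5357, -2.4643).
‖u_2‖ = 5.1095, so e_2 = (-0.0909, -0.8178, 0.3006, -0.4823).
e_1·c_3 = (-0.5669)·3 + 0.1890·1 + (-0.5669)·1 + (-0.5669)·2 = -3.2127; e_2·c_3 = (-0.0909)·3 + (-0.8178)·1 + 0.3006·1 + (-0.4823)·2 = -1.7544.
u_3 = c_3 + 3.2127·e_1 + 1.7544·e_2 = (1.0192, 0.1724, -0.2941, -0.6676).
‖u_3‖ = 1.2651, so e_3 = (0.8056, 0.1362, -0.2325, -0.5277).

Q = [[-0.5669, -0.0909, 0.8056], [0.1890, -0.8178, 0.1362], [-0.5669, 0.3006, -0.2325], [-0.5669, -0.4823, -0.5277]], R = [[5.2915, 0.9449, -3.2127], [0.0000, 5.1095, -1.7544], [0.0000, 0.0000, 1.2651]]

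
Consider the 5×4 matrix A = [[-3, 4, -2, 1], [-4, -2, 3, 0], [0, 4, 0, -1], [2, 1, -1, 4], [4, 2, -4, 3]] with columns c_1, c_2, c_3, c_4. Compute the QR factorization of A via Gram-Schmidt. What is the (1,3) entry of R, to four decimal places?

q_1 = c_1/‖c_1‖ = (-3, -4, 0, 2, 4)/6.7082 = (-0.4472, -0.5963, 0.0000, 0.2981, 0.5963).
r_{13} = q_1·c_3 = -3.5777.

r_{13} = -3.5777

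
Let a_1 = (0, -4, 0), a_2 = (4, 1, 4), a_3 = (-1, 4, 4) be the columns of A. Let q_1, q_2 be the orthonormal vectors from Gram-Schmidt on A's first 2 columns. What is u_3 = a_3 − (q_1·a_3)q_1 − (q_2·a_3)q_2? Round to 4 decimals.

u_3 = (-2.5000, 0.0000, 2.5000)

q_1 = a_1/‖a_1‖ = (0, -4, 0)/4.0000 = (0.0000, -1.0000, 0.0000).
r_{12} = q_1·a_2 = -1.0000.
u_2 = a_2 + 1.0000·q_1 = (4.0000, 0.0000, 4.0000).
‖u_2‖ = 5.6569, so q_2 = (0.7071, 0.0000, 0.7071).
r_{13} = q_1·a_3 = -4.0000; r_{23} = q_2·a_3 = 2.1213.
u_3 = a_3 + 4.0000·q_1 − 2.1213·q_2 = (-2.5000, 0.0000, 2.5000).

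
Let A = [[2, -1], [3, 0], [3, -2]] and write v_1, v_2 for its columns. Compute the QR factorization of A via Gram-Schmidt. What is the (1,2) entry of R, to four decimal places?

e_1 = v_1/‖v_1‖ = (2, 3, 3)/4.6904 = (0.4264, 0.6396, 0.6396).
r_{12} = e_1·v_2 = -1.7056.

r_{12} = -1.7056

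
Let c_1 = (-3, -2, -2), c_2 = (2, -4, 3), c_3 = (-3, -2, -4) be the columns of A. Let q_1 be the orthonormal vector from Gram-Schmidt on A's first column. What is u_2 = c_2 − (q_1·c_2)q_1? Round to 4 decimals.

u_2 = (1.2941, -4.4706, 2.5294)

c_1 = (-3, -2, -2); ‖c_1‖ = 4.1231, so q_1 = (-0.7276, -0.4851, -0.4851).
q_1·c_2 = (-0.7276)·2 + (-0.4851)·(-4) + (-0.4851)·3 = -0.9701.
u_2 = c_2 + 0.9701·q_1 = (1.2941, -4.4706, 2.5294).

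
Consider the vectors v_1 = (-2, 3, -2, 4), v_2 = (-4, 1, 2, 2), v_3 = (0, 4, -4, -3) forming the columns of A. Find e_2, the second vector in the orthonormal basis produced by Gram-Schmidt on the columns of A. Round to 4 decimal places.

e_2 = (-0.7249, -0.0853, 0.6822, 0.0426)

e_1 = v_1/‖v_1‖ = (-2, 3, -2, 4)/5.7446 = (-0.3482, 0.5222, -0.3482, 0.6963).
r_{12} = e_1·v_2 = 2.6112.
u_2 = v_2 − 2.6112·e_1 = (-3.0909, -0.3636, 2.9091, 0.1818).
‖u_2‖ = 4.2640, so e_2 = (-0.7249, -0.0853, 0.6822, 0.0426).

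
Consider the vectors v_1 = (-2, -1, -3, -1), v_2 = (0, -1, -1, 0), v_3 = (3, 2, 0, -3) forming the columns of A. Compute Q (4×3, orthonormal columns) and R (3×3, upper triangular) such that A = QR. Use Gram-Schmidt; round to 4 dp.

Q = [[-0.5164, 0.5521, 0.6091], [-0.2582, -0.7591, 0.2565], [-0.7746, -0.2070, -0.2565], [-0.2582, 0.2760, -0.7053]], R = [[3.8730, 1.0328, -1.2910], [0.0000, 0.9661, -0.6901], [0.0000, 0.0000, 4.4561]]

v_1 = (-2, -1, -3, -1); ‖v_1‖ = 3.8730, so e_1 = (-0.5164, -0.2582, -0.7746, -0.2582).
e_1·v_2 = (-0.5164)·0 + (-0.2582)·(-1) + (-0.7746)·(-1) + (-0.2582)·0 = 1.0328.
u_2 = v_2 − 1.0328·e_1 = (0.5333, -0.7333, -0.2000, 0.2667).
‖u_2‖ = 0.9661, so e_2 = (0.5521, -0.7591, -0.2070, 0.2760).
e_1·v_3 = (-0.5164)·3 + (-0.2582)·2 + (-0.7746)·0 + (-0.2582)·(-3) = -1.2910; e_2·v_3 = 0.5521·3 + (-0.7591)·2 + (-0.2070)·0 + 0.2760·(-3) = -0.6901.
u_3 = v_3 + 1.2910·e_1 + 0.6901·e_2 = (2.7143, 1.1429, -1.1429, -3.1429).
‖u_3‖ = 4.4561, so e_3 = (0.6091, 0.2565, -0.2565, -0.7053).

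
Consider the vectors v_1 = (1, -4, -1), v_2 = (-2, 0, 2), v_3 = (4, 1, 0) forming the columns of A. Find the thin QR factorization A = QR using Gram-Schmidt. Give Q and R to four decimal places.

v_1 = (1, -4, -1); ‖v_1‖ = 4.2426, so q_1 = (0.2357, -0.9428, -0.2357).
q_1·v_2 = 0.2357·(-2) + (-0.9428)·0 + (-0.2357)·2 = -0.9428.
u_2 = v_2 + 0.9428·q_1 = (-1.7778, -0.8889, 1.7778).
‖u_2‖ = 2.6667, so q_2 = (-0.6667, -0.3333, 0.6667).
q_1·v_3 = 0.2357·4 + (-0.9428)·1 + (-0.2357)·0 = 0.0000; q_2·v_3 = (-0.6667)·4 + (-0.3333)·1 + 0.6667·0 = -3.0000.
u_3 = v_3 + 0.0000·q_1 + 3.0000·q_2 = (2.0000, 0.0000, 2.0000).
‖u_3‖ = 2.8284, so q_3 = (0.7071, 0.0000, 0.7071).

Q = [[0.2357, -0.6667, 0.7071], [-0.9428, -0.3333, 0.0000], [-0.2357, 0.6667, 0.7071]], R = [[4.2426, -0.9428, 0.0000], [0.0000, 2.6667, -3.0000], [0.0000, 0.0000, 2.8284]]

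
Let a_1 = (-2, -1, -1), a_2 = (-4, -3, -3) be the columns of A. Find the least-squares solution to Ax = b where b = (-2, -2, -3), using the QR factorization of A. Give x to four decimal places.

a_1 = (-2, -1, -1); ‖a_1‖ = 2.4495, so e_1 = (-0.8165, -0.4082, -0.4082).
e_1·a_2 = (-0.8165)·(-4) + (-0.4082)·(-3) + (-0.4082)·(-3) = 5.7155.
u_2 = a_2 − 5.7155·e_1 = (0.6667, -0.6667, -0.6667).
‖u_2‖ = 1.1547, so e_2 = (0.5774, -0.5774, -0.5774).
Qᵀb = (3.6742, 1.7321).
Back-substitute: x_2 = 1.7321/1.1547 = 1.5000.
x_1 = (3.6742 − 5.7155·1.5000)/2.4495 = -2.0000.

x = (-2.0000, 1.5000)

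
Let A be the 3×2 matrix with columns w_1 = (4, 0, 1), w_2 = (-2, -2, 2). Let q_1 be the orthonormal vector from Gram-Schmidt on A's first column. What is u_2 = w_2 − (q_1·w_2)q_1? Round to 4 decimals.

u_2 = (-0.5882, -2.0000, 2.3529)

q_1 = w_1/‖w_1‖ = (4, 0, 1)/4.1231 = (0.9701, 0.0000, 0.2425).
r_{12} = q_1·w_2 = -1.4552.
u_2 = w_2 + 1.4552·q_1 = (-0.5882, -2.0000, 2.3529).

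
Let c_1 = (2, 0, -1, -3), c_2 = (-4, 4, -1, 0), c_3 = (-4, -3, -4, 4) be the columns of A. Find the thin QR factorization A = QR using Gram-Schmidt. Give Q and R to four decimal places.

Q = [[0.5345, -0.5523, -0.2755], [0.0000, 0.7365, -0.4822], [-0.2673, -0.2762, -0.8265], [-0.8018, -0.2762, 0.0918]], R = [[3.7417, -1.8708, -4.2762], [0.0000, 5.4314, 0.0000], [0.0000, 0.0000, 6.2221]]

e_1 = c_1/‖c_1‖ = (2, 0, -1, -3)/3.7417 = (0.5345, 0.0000, -0.2673, -0.8018).
r_{12} = e_1·c_2 = -1.8708.
u_2 = c_2 + 1.8708·e_1 = (-3.0000, 4.0000, -1.5000, -1.5000).
‖u_2‖ = 5.4314, so e_2 = (-0.5523, 0.7365, -0.2762, -0.2762).
r_{13} = e_1·c_3 = -4.2762; r_{23} = e_2·c_3 = 0.0000.
u_3 = c_3 + 4.2762·e_1 + 0.0000·e_2 = (-1.7143, -3.0000, -5.1429, 0.5714).
‖u_3‖ = 6.2221, so e_3 = (-0.2755, -0.4822, -0.8265, 0.0918).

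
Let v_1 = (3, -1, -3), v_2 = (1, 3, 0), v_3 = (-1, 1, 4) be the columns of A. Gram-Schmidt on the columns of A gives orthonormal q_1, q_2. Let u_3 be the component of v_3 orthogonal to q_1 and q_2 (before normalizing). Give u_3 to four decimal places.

u_3 = (1.3263, -0.4421, 1.4737)

q_1 = v_1/‖v_1‖ = (3, -1, -3)/4.3589 = (0.6882, -0.2294, -0.6882).
r_{12} = q_1·v_2 = 0.0000.
u_2 = v_2 + 0.0000·q_1 = (1.0000, 3.0000, 0.0000).
‖u_2‖ = 3.1623, so q_2 = (0.3162, 0.9487, 0.0000).
r_{13} = q_1·v_3 = -3.6707; r_{23} = q_2·v_3 = 0.6325.
u_3 = v_3 + 3.6707·q_1 − 0.6325·q_2 = (1.3263, -0.4421, 1.4737).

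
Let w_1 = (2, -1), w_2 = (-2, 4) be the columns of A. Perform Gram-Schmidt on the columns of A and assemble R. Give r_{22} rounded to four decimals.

r_{22} = 2.6833

w_1 = (2, -1); ‖w_1‖ = 2.2361, so e_1 = (0.8944, -0.4472).
e_1·w_2 = 0.8944·(-2) + (-0.4472)·4 = -3.5777.
u_2 = w_2 + 3.5777·e_1 = (1.2000, 2.4000).
r_{22} = ‖u_2‖ = 2.6833.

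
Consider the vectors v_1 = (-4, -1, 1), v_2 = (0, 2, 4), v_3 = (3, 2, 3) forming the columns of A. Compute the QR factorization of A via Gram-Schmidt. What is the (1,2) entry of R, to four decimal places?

r_{12} = 0.4714

v_1 = (-4, -1, 1); ‖v_1‖ = 4.2426, so q_1 = (-0.9428, -0.2357, 0.2357).
r_{12} = q_1·v_2 = 0.4714.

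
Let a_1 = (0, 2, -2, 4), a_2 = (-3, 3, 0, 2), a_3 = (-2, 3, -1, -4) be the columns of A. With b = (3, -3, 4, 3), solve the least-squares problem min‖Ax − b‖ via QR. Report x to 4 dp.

a_1 = (0, 2, -2, 4); ‖a_1‖ = 4.8990, so q_1 = (0.0000, 0.4082, -0.4082, 0.8165).
q_1·a_2 = 0.0000·(-3) + 0.4082·3 + (-0.4082)·0 + 0.8165·2 = 2.8577.
u_2 = a_2 − 2.8577·q_1 = (-3.0000, 1.8333, 1.1667, -0.3333).
‖u_2‖ = 3.7193, so q_2 = (-0.8066, 0.4929, 0.3137, -0.0896).
q_1·a_3 = 0.0000·(-2) + 0.4082·3 + (-0.4082)·(-1) + 0.8165·(-4) = -1.6330; q_2·a_3 = (-0.8066)·(-2) + 0.4929·3 + 0.3137·(-1) + (-0.0896)·(-4) = 3.1368.
u_3 = a_3 + 1.6330·q_1 − 3.1368·q_2 = (0.5301, 2.1205, -2.6506, -2.3855).
‖u_3‖ = 4.1826, so q_3 = (0.1267, 0.5070, -0.6337, -0.5704).
Qᵀb = (-0.4082, -2.9127, -5.3867).
Back-substitute: x_3 = -5.3867/4.1826 = -1.2879.
x_2 = (-2.9127 − 3.1368·(-1.2879))/3.7193 = 0.3030.
x_1 = (-0.4082 − 2.8577·0.3030 + 1.6330·(-1.2879))/4.8990 = -0.6894.

x = (-0.6894, 0.3030, -1.2879)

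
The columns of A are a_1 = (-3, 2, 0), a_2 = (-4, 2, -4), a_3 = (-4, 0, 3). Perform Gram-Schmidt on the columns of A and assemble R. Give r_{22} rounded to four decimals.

r_{22} = 4.0383

a_1 = (-3, 2, 0); ‖a_1‖ = 3.6056, so e_1 = (-0.8321, 0.5547, 0.0000).
e_1·a_2 = (-0.8321)·(-4) + 0.5547·2 + 0.0000·(-4) = 4.4376.
u_2 = a_2 − 4.4376·e_1 = (-0.3077, -0.4615, -4.0000).
r_{22} = ‖u_2‖ = 4.0383.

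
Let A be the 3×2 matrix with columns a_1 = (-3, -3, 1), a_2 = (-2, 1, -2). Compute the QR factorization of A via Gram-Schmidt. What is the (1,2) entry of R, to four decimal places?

r_{12} = 0.2294

a_1 = (-3, -3, 1); ‖a_1‖ = 4.3589, so q_1 = (-0.6882, -0.6882, 0.2294).
r_{12} = q_1·a_2 = 0.2294.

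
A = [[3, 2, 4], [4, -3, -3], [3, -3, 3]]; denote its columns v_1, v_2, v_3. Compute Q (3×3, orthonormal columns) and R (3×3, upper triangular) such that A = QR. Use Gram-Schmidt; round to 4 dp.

v_1 = (3, 4, 3); ‖v_1‖ = 5.8310, so e_1 = (0.5145, 0.6860, 0.5145).
e_1·v_2 = 0.5145·2 + 0.6860·(-3) + 0.5145·(-3) = -2.5725.
u_2 = v_2 + 2.5725·e_1 = (3.3235, -1.2353, -1.6765).
‖u_2‖ = 3.9220, so e_2 = (0.8474, -0.3150, -0.4274).
e_1·v_3 = 0.5145·4 + 0.6860·(-3) + 0.5145·3 = 1.5435; e_2·v_3 = 0.8474·4 + (-0.3150)·(-3) + (-0.4274)·3 = 3.0521.
u_3 = v_3 − 1.5435·e_1 − 3.0521·e_2 = (0.6195, -3.0975, 3.5105).
‖u_3‖ = 4.7225, so e_3 = (0.1312, -0.6559, 0.7434).

Q = [[0.5145, 0.8474, 0.1312], [0.6860, -0.3150, -0.6559], [0.5145, -0.4274, 0.7434]], R = [[5.8310, -2.5725, 1.5435], [0.0000, 3.9220, 3.0521], [0.0000, 0.0000, 4.7225]]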